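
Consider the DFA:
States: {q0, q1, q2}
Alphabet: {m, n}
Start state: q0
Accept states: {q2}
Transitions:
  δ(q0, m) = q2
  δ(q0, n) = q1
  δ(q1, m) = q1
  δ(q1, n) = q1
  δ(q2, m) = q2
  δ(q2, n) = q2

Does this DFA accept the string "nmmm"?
Processing string "nmmm":
  q0 --n--> q1
  q1 --m--> q1
  q1 --m--> q1
  q1 --m--> q1
Final state: q1
Accept states: {q2}
No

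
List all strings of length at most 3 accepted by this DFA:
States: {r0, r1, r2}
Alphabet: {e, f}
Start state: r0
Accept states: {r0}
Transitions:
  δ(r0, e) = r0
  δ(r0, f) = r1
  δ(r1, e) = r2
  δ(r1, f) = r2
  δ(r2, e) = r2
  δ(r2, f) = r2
ε, e, ee, eee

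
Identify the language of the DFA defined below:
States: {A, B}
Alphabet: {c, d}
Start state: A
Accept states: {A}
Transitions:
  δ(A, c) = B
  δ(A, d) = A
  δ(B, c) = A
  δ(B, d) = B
Testing a few strings:
  'd' → accept
  'c' → reject
  'dd' → accept
  'dcd' → reject
State roles: A=even number of c's so far; B=odd number of c's so far
All strings over {c,d} with an even number of c's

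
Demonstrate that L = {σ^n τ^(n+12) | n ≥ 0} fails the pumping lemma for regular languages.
Assume L is regular with pumping length p. Idea: pumping the σ-block breaks the fixed offset of 12.
Choose s = σ^p τ^(p+12) ∈ L. By the pumping lemma, s = xyz with |xy| ≤ p, |y| > 0, so y = σ^k with k ≥ 1. Then xy²z = σ^(p+k) τ^(p+12). For this to be in L we would need p+12 = (p+k)+12, i.e. k = 0, contradicting k ≥ 1. So xy²z ∉ L.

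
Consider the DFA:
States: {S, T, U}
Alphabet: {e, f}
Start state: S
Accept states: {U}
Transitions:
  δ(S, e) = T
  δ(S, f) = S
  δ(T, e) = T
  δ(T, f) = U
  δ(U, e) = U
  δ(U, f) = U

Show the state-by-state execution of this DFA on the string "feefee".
read 'f': S → S
  read 'e': S → T
  read 'e': T → T
  read 'f': T → U
  read 'e': U → U
  read 'e': U → U
S -> S -> T -> T -> U -> U -> U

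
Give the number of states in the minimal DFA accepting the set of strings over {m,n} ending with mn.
By Myhill–Nerode, count the distinguishable equivalence classes: 3 classes — one per longest suffix of the input that is a prefix of 'mn' (lengths 0 through 2); only the length-2 class is accepting.
3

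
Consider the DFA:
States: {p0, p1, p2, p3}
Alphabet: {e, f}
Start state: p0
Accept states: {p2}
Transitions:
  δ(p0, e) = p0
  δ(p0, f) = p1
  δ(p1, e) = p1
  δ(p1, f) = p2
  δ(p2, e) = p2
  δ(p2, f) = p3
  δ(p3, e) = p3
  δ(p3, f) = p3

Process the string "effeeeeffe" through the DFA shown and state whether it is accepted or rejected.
Processing string "effeeeeffe":
  p0 --e--> p0
  p0 --f--> p1
  p1 --f--> p2
  p2 --e--> p2
  p2 --e--> p2
  p2 --e--> p2
  p2 --e--> p2
  p2 --f--> p3
  p3 --f--> p3
  p3 --e--> p3
Final state: p3
Accept states: {p2}
No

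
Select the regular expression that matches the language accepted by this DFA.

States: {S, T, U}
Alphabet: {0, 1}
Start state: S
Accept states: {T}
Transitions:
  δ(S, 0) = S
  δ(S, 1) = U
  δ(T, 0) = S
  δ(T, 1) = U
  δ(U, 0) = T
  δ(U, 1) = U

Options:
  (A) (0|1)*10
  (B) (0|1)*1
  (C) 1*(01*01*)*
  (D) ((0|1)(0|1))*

Check each option against the DFA on short strings; one disagreement eliminates an option:
  (A) (0|1)*10: agrees with the DFA on every string of length ≤ 6
  (B) (0|1)*1: on '1' the DFA goes S → U and rejects (U ∉ Accept), but the regex matches it → eliminate
  (C) 1*(01*01*)*: on ε the DFA stays in S and rejects (S ∉ Accept), but the regex matches it → eliminate
  (D) ((0|1)(0|1))*: on ε the DFA stays in S and rejects (S ∉ Accept), but the regex matches it → eliminate
Only (A) is consistent with the DFA.
(A) (0|1)*10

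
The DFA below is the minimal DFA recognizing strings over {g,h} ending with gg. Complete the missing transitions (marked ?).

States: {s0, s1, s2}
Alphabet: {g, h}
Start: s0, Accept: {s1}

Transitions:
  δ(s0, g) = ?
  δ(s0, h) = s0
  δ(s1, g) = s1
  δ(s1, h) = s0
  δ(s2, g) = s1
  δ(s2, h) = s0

From the language and accept set, identify what each state tracks — s0: last symbol not g; s1: two trailing g's; s2: one trailing g.
Each missing δ(q, a) is the state matching the new tracked value after reading a.
δ(s0, g) = s2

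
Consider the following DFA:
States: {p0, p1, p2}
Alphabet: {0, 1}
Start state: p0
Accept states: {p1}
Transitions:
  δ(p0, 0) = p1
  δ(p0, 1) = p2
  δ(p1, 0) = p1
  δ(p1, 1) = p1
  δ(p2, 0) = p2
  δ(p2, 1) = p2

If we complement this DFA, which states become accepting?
Complement accept states = All states \ Original accept states
= {p0, p1, p2} \ {p1}
{p0, p2}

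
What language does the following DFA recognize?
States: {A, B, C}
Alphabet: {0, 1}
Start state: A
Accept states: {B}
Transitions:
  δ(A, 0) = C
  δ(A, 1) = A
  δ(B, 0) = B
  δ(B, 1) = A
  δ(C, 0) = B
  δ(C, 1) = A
Testing a few strings:
  '0' → reject
  '10' → reject
  '100' → accept
  '01' → reject
State roles: A=last symbol not 0; B=two trailing 0's; C=one trailing 0
All binary strings ending with 00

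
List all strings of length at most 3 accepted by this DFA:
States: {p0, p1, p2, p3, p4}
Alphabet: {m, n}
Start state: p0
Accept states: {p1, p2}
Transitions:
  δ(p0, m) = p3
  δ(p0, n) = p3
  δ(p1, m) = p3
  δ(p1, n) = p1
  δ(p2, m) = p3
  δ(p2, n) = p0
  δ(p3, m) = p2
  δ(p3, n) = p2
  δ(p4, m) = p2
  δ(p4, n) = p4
mm, mn, nm, nn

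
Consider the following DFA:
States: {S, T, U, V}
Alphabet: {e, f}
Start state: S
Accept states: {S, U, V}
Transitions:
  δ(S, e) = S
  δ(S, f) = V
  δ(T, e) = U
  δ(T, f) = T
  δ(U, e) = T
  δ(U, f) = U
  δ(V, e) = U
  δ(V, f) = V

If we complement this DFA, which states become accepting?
Complement accept states = All states \ Original accept states
= {S, T, U, V} \ {S, U, V}
{T}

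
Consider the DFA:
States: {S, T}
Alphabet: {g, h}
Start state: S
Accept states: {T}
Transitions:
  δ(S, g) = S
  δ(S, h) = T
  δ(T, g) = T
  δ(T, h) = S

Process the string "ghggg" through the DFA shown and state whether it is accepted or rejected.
Processing string "ghggg":
  S --g--> S
  S --h--> T
  T --g--> T
  T --g--> T
  T --g--> T
Final state: T
Accept states: {T}
Yes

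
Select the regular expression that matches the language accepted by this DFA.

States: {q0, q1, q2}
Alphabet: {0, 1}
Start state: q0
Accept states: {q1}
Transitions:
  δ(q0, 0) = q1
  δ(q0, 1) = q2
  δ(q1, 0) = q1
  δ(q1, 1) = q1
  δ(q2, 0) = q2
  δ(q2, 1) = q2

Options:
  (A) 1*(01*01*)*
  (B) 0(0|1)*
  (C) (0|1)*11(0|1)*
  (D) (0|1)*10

Check each option against the DFA on short strings; one disagreement eliminates an option:
  (A) 1*(01*01*)*: on ε the DFA stays in q0 and rejects (q0 ∉ Accept), but the regex matches it → eliminate
  (B) 0(0|1)*: agrees with the DFA on every string of length ≤ 6
  (C) (0|1)*11(0|1)*: on '0' the DFA goes q0 → q1 and accepts (q1 ∈ Accept), but the regex does not match it → eliminate
  (D) (0|1)*10: on '0' the DFA goes q0 → q1 and accepts (q1 ∈ Accept), but the regex does not match it → eliminate
Only (B) is consistent with the DFA.
(B) 0(0|1)*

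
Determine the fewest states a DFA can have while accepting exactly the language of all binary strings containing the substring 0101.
By Myhill–Nerode, count the distinguishable equivalence classes: 5 classes — one per longest suffix of the input that is a prefix of '0101' (lengths 0 through 3), plus an absorbing 'already seen 0101' class.
5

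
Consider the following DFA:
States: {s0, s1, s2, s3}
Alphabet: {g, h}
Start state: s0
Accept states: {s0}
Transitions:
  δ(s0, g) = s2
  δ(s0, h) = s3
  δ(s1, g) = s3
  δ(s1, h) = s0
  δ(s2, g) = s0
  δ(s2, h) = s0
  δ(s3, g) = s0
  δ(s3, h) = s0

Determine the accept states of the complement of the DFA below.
Complement accept states = All states \ Original accept states
= {s0, s1, s2, s3} \ {s0}
{s1, s2, s3}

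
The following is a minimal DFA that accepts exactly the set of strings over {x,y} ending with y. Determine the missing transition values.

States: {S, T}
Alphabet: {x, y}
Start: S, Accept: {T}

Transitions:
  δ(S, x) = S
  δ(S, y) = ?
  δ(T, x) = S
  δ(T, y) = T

From the language and accept set, identify what each state tracks — S: last symbol not y; T: last symbol is y.
Each missing δ(q, a) is the state matching the new tracked value after reading a.
δ(S, y) = T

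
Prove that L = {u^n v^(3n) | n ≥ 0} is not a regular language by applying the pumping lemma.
Assume L is regular with pumping length p. Idea: pumping the u-block breaks the 1:3 ratio.
Choose s = u^p v^(3p) (length 4p ≥ p). By the pumping lemma, s = xyz with |xy| ≤ p, |y| > 0, so y = u^k with k ≥ 1. Then xy²z = u^(p+k) v^(3p). For this to be in L we would need 3p = 3(p+k), i.e. 3k = 0, contradicting k ≥ 1. So xy²z ∉ L.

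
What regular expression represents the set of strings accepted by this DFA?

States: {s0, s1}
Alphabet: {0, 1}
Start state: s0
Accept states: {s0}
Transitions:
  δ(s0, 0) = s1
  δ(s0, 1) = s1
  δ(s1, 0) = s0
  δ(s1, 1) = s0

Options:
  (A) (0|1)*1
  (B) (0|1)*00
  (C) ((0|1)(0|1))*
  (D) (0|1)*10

Check each option against the DFA on short strings; one disagreement eliminates an option:
  (A) (0|1)*1: on ε the DFA stays in s0 and accepts (s0 ∈ Accept), but the regex does not match it → eliminate
  (B) (0|1)*00: on ε the DFA stays in s0 and accepts (s0 ∈ Accept), but the regex does not match it → eliminate
  (C) ((0|1)(0|1))*: agrees with the DFA on every string of length ≤ 6
  (D) (0|1)*10: on ε the DFA stays in s0 and accepts (s0 ∈ Accept), but the regex does not match it → eliminate
Only (C) is consistent with the DFA.
(C) ((0|1)(0|1))*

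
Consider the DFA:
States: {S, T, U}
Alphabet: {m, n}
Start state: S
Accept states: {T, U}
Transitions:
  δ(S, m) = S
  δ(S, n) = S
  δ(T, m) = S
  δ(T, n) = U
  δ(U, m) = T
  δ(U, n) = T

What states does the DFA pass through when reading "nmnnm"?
read 'n': S → S
  read 'm': S → S
  read 'n': S → S
  read 'n': S → S
  read 'm': S → S
S -> S -> S -> S -> S -> S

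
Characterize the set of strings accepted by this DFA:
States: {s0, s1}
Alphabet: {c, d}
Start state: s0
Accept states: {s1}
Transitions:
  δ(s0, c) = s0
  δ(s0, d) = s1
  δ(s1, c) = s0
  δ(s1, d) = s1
Testing a few strings:
  'dd' → accept
  'ccc' → reject
  'c' → reject
  'ddd' → accept
State roles: s0=last symbol not d; s1=last symbol is d
All strings over {c,d} ending with d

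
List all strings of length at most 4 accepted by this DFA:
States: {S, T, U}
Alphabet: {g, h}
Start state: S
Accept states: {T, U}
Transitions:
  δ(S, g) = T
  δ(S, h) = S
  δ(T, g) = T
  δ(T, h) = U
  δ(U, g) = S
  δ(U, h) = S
g, gg, gh, hg, ggg, ggh, hgg, hgh, hhg, gggg, gggh, ghgg, ghhg, hggg, hggh, hhgg, hhgh, hhhg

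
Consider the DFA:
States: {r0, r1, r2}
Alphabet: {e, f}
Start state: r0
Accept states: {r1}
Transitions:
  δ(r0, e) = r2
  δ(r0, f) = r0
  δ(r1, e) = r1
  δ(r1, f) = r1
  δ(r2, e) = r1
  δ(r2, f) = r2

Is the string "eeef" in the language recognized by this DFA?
Processing string "eeef":
  r0 --e--> r2
  r2 --e--> r1
  r1 --e--> r1
  r1 --f--> r1
Final state: r1
Accept states: {r1}
Yes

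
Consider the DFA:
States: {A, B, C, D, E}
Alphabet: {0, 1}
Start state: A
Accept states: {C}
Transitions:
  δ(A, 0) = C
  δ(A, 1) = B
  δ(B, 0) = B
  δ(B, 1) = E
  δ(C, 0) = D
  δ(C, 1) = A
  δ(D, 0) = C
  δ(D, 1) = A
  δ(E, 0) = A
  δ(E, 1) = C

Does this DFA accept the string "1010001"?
Processing string "1010001":
  A --1--> B
  B --0--> B
  B --1--> E
  E --0--> A
  A --0--> C
  C --0--> D
  D --1--> A
Final state: A
Accept states: {C}
No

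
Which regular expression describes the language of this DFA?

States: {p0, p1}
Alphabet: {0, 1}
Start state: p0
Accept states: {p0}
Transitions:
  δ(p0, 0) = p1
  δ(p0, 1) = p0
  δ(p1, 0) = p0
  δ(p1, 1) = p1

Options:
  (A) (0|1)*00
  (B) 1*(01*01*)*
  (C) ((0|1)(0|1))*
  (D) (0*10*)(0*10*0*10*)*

Check each option against the DFA on short strings; one disagreement eliminates an option:
  (A) (0|1)*00: on ε the DFA stays in p0 and accepts (p0 ∈ Accept), but the regex does not match it → eliminate
  (B) 1*(01*01*)*: agrees with the DFA on every string of length ≤ 6
  (C) ((0|1)(0|1))*: on '1' the DFA goes p0 → p0 and accepts (p0 ∈ Accept), but the regex does not match it → eliminate
  (D) (0*10*)(0*10*0*10*)*: on ε the DFA stays in p0 and accepts (p0 ∈ Accept), but the regex does not match it → eliminate
Only (B) is consistent with the DFA.
(B) 1*(01*01*)*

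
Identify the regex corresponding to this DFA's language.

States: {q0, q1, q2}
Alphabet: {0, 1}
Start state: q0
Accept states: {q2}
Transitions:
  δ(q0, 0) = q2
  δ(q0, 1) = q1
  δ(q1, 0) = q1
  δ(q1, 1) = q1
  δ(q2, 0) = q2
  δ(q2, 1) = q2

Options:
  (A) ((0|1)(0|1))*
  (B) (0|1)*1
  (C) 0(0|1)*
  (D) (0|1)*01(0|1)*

Check each option against the DFA on short strings; one disagreement eliminates an option:
  (A) ((0|1)(0|1))*: on ε the DFA stays in q0 and rejects (q0 ∉ Accept), but the regex matches it → eliminate
  (B) (0|1)*1: on '0' the DFA goes q0 → q2 and accepts (q2 ∈ Accept), but the regex does not match it → eliminate
  (C) 0(0|1)*: agrees with the DFA on every string of length ≤ 6
  (D) (0|1)*01(0|1)*: on '0' the DFA goes q0 → q2 and accepts (q2 ∈ Accept), but the regex does not match it → eliminate
Only (C) is consistent with the DFA.
(C) 0(0|1)*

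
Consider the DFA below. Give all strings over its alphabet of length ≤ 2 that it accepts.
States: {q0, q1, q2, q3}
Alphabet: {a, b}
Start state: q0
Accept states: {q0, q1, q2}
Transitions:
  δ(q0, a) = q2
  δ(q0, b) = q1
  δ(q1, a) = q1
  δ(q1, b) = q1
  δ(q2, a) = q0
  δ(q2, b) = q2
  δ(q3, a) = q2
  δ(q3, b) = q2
ε, a, b, aa, ab, ba, bb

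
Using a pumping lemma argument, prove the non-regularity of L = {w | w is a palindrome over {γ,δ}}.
Assume L is regular with pumping length p. Idea: pumping the leading γ-block breaks the symmetry.
Choose s = γ^p δ γ^p (a palindrome of length 2p+1 ≥ p). By the pumping lemma, s = xyz with |xy| ≤ p, |y| > 0, so y = γ^k with k > 0 (xy lies entirely in the first γ^p). Then xy²z = γ^(p+k) δ γ^p, which is not a palindrome since p+k ≠ p.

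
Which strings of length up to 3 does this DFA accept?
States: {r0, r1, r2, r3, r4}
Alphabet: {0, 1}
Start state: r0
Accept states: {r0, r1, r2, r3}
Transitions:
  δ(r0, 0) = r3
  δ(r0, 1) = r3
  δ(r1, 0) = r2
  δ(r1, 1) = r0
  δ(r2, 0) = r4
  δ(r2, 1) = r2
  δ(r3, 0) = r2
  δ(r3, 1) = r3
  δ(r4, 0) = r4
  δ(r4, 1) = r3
ε, 0, 1, 00, 01, 10, 11, 001, 010, 011, 101, 110, 111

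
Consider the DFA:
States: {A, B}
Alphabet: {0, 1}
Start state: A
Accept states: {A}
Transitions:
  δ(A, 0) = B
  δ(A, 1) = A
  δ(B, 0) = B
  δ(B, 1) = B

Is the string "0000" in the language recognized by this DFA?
Processing string "0000":
  A --0--> B
  B --0--> B
  B --0--> B
  B --0--> B
Final state: B
Accept states: {A}
No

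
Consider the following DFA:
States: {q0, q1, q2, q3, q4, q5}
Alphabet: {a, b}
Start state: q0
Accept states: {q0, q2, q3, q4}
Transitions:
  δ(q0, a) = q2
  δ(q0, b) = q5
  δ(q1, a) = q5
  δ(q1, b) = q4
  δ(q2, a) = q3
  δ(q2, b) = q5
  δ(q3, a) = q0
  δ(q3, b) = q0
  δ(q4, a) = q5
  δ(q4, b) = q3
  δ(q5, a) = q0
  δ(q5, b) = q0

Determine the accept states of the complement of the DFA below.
Complement accept states = All states \ Original accept states
= {q0, q1, q2, q3, q4, q5} \ {q0, q2, q3, q4}
{q1, q5}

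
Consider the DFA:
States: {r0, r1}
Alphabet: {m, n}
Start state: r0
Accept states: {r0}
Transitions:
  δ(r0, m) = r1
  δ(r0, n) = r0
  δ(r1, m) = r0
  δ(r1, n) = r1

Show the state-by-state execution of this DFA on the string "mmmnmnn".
read 'm': r0 → r1
  read 'm': r1 → r0
  read 'm': r0 → r1
  read 'n': r1 → r1
  read 'm': r1 → r0
  read 'n': r0 → r0
  read 'n': r0 → r0
r0 -> r1 -> r0 -> r1 -> r1 -> r0 -> r0 -> r0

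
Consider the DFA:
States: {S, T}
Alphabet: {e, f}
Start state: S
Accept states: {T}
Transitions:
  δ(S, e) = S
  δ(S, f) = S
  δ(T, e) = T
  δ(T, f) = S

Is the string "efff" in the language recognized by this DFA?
Processing string "efff":
  S --e--> S
  S --f--> S
  S --f--> S
  S --f--> S
Final state: S
Accept states: {T}
No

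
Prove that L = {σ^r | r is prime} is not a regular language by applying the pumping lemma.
Assume L is regular with pumping length p. Idea: pumping by a suitable count produces a composite length.
Let q be a prime with q ≥ p and choose s = σ^q ∈ L. By the pumping lemma, s = xyz with |xy| ≤ p, |y| = k ≥ 1. Take i = q+1: |xy^(q+1)z| = q + q·k = q(1+k). Since q ≥ 2 and 1+k ≥ 2, q(1+k) is composite, so xy^(q+1)z ∉ L.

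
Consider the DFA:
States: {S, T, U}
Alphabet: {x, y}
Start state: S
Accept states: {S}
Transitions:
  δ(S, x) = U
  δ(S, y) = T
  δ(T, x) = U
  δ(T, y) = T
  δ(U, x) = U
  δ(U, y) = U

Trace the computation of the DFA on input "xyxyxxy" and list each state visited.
read 'x': S → U
  read 'y': U → U
  read 'x': U → U
  read 'y': U → U
  read 'x': U → U
  read 'x': U → U
  read 'y': U → U
S -> U -> U -> U -> U -> U -> U -> U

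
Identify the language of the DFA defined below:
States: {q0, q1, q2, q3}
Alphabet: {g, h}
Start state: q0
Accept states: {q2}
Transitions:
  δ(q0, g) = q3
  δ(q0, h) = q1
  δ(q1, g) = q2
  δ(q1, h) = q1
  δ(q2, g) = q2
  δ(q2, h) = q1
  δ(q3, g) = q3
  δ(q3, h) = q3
Testing a few strings:
  'h' → reject
  'gh' → reject
  'hghg' → accept
  'hh' → reject
State roles: q0=no input read; q1=started with h, last symbol h; q2=started with h, last symbol g; q3=started with g (dead)
All strings over {g,h} that start with h and end with g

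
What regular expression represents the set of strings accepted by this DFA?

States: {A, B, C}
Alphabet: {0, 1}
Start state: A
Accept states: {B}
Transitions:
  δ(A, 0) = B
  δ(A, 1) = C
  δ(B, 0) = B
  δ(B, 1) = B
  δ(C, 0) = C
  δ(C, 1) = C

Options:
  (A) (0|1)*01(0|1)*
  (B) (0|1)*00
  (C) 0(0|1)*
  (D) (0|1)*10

Check each option against the DFA on short strings; one disagreement eliminates an option:
  (A) (0|1)*01(0|1)*: on '0' the DFA goes A → B and accepts (B ∈ Accept), but the regex does not match it → eliminate
  (B) (0|1)*00: on '0' the DFA goes A → B and accepts (B ∈ Accept), but the regex does not match it → eliminate
  (C) 0(0|1)*: agrees with the DFA on every string of length ≤ 6
  (D) (0|1)*10: on '0' the DFA goes A → B and accepts (B ∈ Accept), but the regex does not match it → eliminate
Only (C) is consistent with the DFA.
(C) 0(0|1)*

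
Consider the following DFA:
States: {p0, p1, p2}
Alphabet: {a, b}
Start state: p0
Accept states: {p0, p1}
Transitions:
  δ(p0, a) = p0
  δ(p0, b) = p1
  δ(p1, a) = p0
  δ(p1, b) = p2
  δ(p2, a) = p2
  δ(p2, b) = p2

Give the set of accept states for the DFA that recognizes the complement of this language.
Complement accept states = All states \ Original accept states
= {p0, p1, p2} \ {p0, p1}
{p2}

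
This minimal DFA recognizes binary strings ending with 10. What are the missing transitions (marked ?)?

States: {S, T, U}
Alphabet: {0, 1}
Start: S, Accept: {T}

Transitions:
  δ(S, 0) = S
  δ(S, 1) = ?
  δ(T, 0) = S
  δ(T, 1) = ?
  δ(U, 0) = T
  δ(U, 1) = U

From the language and accept set, identify what each state tracks — S: no suffix match; T: suffix is 10; U: one trailing 1.
Each missing δ(q, a) is the state matching the new tracked value after reading a.
δ(S, 1) = U; δ(T, 1) = U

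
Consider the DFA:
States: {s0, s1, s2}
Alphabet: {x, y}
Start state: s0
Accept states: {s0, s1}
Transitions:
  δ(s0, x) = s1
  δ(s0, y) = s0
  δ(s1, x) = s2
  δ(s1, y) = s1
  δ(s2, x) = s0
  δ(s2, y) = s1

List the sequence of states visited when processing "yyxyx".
read 'y': s0 → s0
  read 'y': s0 → s0
  read 'x': s0 → s1
  read 'y': s1 → s1
  read 'x': s1 → s2
s0 -> s0 -> s0 -> s1 -> s1 -> s2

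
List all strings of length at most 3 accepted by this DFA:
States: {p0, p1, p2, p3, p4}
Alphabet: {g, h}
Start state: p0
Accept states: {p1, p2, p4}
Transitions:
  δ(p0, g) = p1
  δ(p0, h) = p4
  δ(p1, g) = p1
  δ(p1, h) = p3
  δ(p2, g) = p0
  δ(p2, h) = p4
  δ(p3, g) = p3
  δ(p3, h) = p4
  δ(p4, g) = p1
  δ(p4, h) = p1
g, h, gg, hg, hh, ggg, ghh, hgg, hhg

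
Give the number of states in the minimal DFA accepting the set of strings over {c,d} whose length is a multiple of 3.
By Myhill–Nerode, count the distinguishable equivalence classes: three classes — length mod 3.
3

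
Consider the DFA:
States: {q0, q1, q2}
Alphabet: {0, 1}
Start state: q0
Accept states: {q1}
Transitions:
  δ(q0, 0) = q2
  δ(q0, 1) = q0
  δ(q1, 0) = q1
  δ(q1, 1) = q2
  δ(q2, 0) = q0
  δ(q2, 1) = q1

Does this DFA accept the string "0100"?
Processing string "0100":
  q0 --0--> q2
  q2 --1--> q1
  q1 --0--> q1
  q1 --0--> q1
Final state: q1
Accept states: {q1}
Yes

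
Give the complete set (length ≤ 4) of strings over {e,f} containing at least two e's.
ee, eee, eef, efe, fee, eeee, eeef, eefe, eeff, efee, efef, effe, feee, feef, fefe, ffee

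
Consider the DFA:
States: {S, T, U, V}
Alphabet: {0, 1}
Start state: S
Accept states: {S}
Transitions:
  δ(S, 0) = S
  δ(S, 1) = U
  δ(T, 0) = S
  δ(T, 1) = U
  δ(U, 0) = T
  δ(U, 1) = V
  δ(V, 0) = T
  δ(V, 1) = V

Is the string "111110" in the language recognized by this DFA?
Processing string "111110":
  S --1--> U
  U --1--> V
  V --1--> V
  V --1--> V
  V --1--> V
  V --0--> T
Final state: T
Accept states: {S}
No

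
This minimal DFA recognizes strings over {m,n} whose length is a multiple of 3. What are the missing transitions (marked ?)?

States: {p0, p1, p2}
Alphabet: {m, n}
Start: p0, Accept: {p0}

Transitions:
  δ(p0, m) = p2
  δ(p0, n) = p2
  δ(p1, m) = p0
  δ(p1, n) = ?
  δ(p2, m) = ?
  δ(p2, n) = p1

From the language and accept set, identify what each state tracks — p0: length ≡ 0 (mod 3); p1: length ≡ 2 (mod 3); p2: length ≡ 1 (mod 3).
Each missing δ(q, a) is the state matching the new tracked value after reading a.
δ(p1, n) = p0; δ(p2, m) = p1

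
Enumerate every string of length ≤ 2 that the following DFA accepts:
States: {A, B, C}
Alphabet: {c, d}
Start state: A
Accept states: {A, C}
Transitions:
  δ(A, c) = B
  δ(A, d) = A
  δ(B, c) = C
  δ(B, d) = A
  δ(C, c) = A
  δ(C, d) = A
ε, d, cc, cd, dd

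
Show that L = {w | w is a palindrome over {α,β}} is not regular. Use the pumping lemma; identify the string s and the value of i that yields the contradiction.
Assume L is regular with pumping length p. Idea: pumping the leading α-block breaks the symmetry.
Choose s = α^p β α^p (a palindrome of length 2p+1 ≥ p). By the pumping lemma, s = xyz with |xy| ≤ p, |y| > 0, so y = α^k with k > 0 (xy lies entirely in the first α^p). Then xy²z = α^(p+k) β α^p, which is not a palindrome since p+k ≠ p.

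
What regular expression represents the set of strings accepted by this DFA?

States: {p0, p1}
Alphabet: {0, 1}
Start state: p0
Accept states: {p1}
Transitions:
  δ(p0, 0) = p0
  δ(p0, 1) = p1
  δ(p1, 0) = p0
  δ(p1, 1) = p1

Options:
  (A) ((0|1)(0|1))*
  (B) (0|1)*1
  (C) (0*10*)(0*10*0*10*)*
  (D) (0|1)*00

Check each option against the DFA on short strings; one disagreement eliminates an option:
  (A) ((0|1)(0|1))*: on ε the DFA stays in p0 and rejects (p0 ∉ Accept), but the regex matches it → eliminate
  (B) (0|1)*1: agrees with the DFA on every string of length ≤ 6
  (C) (0*10*)(0*10*0*10*)*: on '10' the DFA goes p0 → p1 → p0 and rejects (p0 ∉ Accept), but the regex matches it → eliminate
  (D) (0|1)*00: on '1' the DFA goes p0 → p1 and accepts (p1 ∈ Accept), but the regex does not match it → eliminate
Only (B) is consistent with the DFA.
(B) (0|1)*1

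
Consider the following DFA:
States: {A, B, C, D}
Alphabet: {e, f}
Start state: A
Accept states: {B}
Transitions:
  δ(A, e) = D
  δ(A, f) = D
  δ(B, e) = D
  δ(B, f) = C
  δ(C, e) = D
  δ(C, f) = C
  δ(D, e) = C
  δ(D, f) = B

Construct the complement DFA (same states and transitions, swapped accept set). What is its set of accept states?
Complement accept states = All states \ Original accept states
= {A, B, C, D} \ {B}
{A, C, D}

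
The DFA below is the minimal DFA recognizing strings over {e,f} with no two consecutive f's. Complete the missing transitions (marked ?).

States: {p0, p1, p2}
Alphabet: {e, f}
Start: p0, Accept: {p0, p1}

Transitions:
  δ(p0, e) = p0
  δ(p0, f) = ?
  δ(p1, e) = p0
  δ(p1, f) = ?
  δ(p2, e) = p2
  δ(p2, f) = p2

From the language and accept set, identify what each state tracks — p0: last symbol not f (ok); p1: last symbol f (ok); p2: saw ff (dead).
Each missing δ(q, a) is the state matching the new tracked value after reading a.
δ(p0, f) = p1; δ(p1, f) = p2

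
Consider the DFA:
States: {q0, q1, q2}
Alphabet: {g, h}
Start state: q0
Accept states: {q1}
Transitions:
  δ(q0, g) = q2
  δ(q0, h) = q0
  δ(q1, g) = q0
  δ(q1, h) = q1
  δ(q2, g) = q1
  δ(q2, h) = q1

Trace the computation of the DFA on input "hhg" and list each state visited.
read 'h': q0 → q0
  read 'h': q0 → q0
  read 'g': q0 → q2
q0 -> q0 -> q0 -> q2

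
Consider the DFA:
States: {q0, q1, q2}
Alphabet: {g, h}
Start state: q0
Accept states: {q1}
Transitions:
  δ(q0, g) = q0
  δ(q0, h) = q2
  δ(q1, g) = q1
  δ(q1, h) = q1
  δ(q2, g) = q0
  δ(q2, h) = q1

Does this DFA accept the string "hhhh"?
Processing string "hhhh":
  q0 --h--> q2
  q2 --h--> q1
  q1 --h--> q1
  q1 --h--> q1
Final state: q1
Accept states: {q1}
Yes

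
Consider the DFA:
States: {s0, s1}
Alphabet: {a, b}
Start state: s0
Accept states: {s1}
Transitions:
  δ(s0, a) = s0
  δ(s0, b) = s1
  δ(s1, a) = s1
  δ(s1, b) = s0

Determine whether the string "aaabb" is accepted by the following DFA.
Processing string "aaabb":
  s0 --a--> s0
  s0 --a--> s0
  s0 --a--> s0
  s0 --b--> s1
  s1 --b--> s0
Final state: s0
Accept states: {s1}
No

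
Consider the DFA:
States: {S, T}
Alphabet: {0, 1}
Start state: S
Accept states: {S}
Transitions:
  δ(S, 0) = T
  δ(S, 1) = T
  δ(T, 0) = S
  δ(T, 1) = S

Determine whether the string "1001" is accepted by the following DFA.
Processing string "1001":
  S --1--> T
  T --0--> S
  S --0--> T
  T --1--> S
Final state: S
Accept states: {S}
Yes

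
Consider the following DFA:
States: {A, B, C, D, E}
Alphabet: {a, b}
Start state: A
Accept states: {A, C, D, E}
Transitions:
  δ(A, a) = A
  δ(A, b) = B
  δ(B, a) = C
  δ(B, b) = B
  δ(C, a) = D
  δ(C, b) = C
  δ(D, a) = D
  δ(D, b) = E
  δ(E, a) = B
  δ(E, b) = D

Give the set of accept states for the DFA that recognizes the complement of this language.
Complement accept states = All states \ Original accept states
= {A, B, C, D, E} \ {A, C, D, E}
{B}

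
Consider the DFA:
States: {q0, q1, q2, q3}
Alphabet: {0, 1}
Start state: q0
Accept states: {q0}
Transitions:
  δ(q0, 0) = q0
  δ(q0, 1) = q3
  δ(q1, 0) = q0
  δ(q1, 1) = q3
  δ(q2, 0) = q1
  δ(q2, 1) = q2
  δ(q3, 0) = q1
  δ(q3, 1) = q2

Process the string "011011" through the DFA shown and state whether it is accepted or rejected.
Processing string "011011":
  q0 --0--> q0
  q0 --1--> q3
  q3 --1--> q2
  q2 --0--> q1
  q1 --1--> q3
  q3 --1--> q2
Final state: q2
Accept states: {q0}
No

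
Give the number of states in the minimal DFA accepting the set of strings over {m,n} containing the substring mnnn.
By Myhill–Nerode, count the distinguishable equivalence classes: 5 classes — one per longest suffix of the input that is a prefix of 'mnnn' (lengths 0 through 3), plus an absorbing 'already seen mnnn' class.
5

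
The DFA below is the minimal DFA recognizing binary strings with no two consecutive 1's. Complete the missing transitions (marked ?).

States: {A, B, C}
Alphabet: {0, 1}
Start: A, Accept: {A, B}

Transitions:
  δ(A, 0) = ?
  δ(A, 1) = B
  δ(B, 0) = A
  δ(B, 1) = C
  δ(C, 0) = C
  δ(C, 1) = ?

From the language and accept set, identify what each state tracks — A: last symbol not 1 (ok); B: last symbol 1 (ok); C: saw 11 (dead).
Each missing δ(q, a) is the state matching the new tracked value after reading a.
δ(A, 0) = A; δ(C, 1) = C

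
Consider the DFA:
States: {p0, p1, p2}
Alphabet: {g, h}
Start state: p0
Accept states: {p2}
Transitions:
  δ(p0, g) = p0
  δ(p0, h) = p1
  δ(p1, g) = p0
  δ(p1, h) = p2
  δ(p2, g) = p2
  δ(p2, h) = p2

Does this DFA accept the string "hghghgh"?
Processing string "hghghgh":
  p0 --h--> p1
  p1 --g--> p0
  p0 --h--> p1
  p1 --g--> p0
  p0 --h--> p1
  p1 --g--> p0
  p0 --h--> p1
Final state: p1
Accept states: {p2}
No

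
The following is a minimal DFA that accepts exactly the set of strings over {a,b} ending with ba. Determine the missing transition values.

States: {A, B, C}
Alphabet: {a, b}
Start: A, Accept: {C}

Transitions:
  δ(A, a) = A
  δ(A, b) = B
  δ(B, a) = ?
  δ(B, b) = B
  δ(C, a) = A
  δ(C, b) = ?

From the language and accept set, identify what each state tracks — A: no suffix match; B: one trailing b; C: suffix is ba.
Each missing δ(q, a) is the state matching the new tracked value after reading a.
δ(B, a) = C; δ(C, b) = B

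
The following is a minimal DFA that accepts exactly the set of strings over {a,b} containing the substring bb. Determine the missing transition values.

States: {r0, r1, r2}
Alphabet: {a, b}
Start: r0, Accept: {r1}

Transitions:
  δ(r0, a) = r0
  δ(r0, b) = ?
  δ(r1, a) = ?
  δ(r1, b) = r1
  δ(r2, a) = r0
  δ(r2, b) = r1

From the language and accept set, identify what each state tracks — r0: no progress toward bb; r1: substring bb seen; r2: one trailing b.
Each missing δ(q, a) is the state matching the new tracked value after reading a.
δ(r0, b) = r2; δ(r1, a) = r1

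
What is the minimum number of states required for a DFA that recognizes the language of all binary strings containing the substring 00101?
By Myhill–Nerode, count the distinguishable equivalence classes: 6 classes — one per longest suffix of the input that is a prefix of '00101' (lengths 0 through 4), plus an absorbing 'already seen 00101' class.
6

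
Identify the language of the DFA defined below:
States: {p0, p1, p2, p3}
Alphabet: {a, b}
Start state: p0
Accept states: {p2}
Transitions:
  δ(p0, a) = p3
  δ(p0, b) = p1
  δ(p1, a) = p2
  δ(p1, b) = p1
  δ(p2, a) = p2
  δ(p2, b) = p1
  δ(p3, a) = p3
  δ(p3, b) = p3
Testing a few strings:
  'b' → reject
  'baab' → reject
  'bba' → accept
  'ba' → accept
State roles: p0=no input read; p1=started with b, last symbol b; p2=started with b, last symbol a; p3=started with a (dead)
All strings over {a,b} that start with b and end with a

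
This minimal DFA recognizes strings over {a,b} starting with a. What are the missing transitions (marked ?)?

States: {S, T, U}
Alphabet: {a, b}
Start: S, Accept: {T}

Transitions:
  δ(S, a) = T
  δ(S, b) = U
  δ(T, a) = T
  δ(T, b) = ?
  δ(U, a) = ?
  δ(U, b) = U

From the language and accept set, identify what each state tracks — S: no input read; T: started with a; U: started with b (dead).
Each missing δ(q, a) is the state matching the new tracked value after reading a.
δ(T, b) = T; δ(U, a) = U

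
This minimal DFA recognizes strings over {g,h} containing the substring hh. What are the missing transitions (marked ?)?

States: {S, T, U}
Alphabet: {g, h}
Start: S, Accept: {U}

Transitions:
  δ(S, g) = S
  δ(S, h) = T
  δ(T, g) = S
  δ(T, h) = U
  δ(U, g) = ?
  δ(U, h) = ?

From the language and accept set, identify what each state tracks — S: no progress toward hh; T: one trailing h; U: substring hh seen.
Each missing δ(q, a) is the state matching the new tracked value after reading a.
δ(U, g) = U; δ(U, h) = U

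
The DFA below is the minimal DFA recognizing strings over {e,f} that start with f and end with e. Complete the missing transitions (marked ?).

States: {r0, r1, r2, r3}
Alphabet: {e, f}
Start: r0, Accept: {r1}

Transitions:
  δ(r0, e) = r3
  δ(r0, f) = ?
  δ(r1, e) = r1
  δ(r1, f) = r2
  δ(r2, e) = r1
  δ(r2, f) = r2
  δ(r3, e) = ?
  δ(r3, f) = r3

From the language and accept set, identify what each state tracks — r0: no input read; r1: started with f, last symbol e; r2: started with f, last symbol f; r3: started with e (dead).
Each missing δ(q, a) is the state matching the new tracked value after reading a.
δ(r0, f) = r2; δ(r3, e) = r3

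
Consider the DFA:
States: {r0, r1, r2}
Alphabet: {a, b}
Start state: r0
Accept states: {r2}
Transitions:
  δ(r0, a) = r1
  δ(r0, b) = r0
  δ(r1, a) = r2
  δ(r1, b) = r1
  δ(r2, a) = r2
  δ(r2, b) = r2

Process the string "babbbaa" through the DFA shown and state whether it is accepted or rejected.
Processing string "babbbaa":
  r0 --b--> r0
  r0 --a--> r1
  r1 --b--> r1
  r1 --b--> r1
  r1 --b--> r1
  r1 --a--> r2
  r2 --a--> r2
Final state: r2
Accept states: {r2}
Yes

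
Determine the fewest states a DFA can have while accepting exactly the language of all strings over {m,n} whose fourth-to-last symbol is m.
By Myhill–Nerode, count the distinguishable equivalence classes: 2^4 = 16 classes — the DFA must remember the last 4 symbols read; every pair of distinct length-4 suffixes is distinguishable by some continuation.
16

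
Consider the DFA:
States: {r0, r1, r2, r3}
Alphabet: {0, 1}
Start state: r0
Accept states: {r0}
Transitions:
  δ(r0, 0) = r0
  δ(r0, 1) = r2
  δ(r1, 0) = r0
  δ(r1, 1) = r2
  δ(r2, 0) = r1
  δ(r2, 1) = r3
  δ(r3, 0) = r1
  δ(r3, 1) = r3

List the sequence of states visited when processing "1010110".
read '1': r0 → r2
  read '0': r2 → r1
  read '1': r1 → r2
  read '0': r2 → r1
  read '1': r1 → r2
  read '1': r2 → r3
  read '0': r3 → r1
r0 -> r2 -> r1 -> r2 -> r1 -> r2 -> r3 -> r1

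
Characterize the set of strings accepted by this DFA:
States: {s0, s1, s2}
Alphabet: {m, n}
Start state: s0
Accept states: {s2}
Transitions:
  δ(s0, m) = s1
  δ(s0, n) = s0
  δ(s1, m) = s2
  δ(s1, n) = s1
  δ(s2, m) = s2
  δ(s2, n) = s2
Testing a few strings:
  'mnnm' → accept
  'nmnn' → reject
  'mn' → reject
  'm' → reject
State roles: s0=zero m's seen; s1=one m seen; s2=≥ two m's seen
All strings over {m,n} containing at least two m's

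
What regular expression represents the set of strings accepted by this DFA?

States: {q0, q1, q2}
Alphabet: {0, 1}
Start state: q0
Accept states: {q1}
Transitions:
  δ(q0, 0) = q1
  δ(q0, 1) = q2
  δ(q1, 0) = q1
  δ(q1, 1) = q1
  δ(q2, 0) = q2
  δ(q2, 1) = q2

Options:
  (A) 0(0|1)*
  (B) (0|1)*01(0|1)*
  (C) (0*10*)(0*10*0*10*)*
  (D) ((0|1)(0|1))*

Check each option against the DFA on short strings; one disagreement eliminates an option:
  (A) 0(0|1)*: agrees with the DFA on every string of length ≤ 6
  (B) (0|1)*01(0|1)*: on '0' the DFA goes q0 → q1 and accepts (q1 ∈ Accept), but the regex does not match it → eliminate
  (C) (0*10*)(0*10*0*10*)*: on '0' the DFA goes q0 → q1 and accepts (q1 ∈ Accept), but the regex does not match it → eliminate
  (D) ((0|1)(0|1))*: on ε the DFA stays in q0 and rejects (q0 ∉ Accept), but the regex matches it → eliminate
Only (A) is consistent with the DFA.
(A) 0(0|1)*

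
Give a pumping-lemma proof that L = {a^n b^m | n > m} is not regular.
Assume L is regular with pumping length p. Idea: pumping down the a-block drops the a-count to at most the b-count.
Choose s = a^(p+1) b^p ∈ L (|s| = 2p+1 ≥ p). By the pumping lemma, s = xyz with |xy| ≤ p, |y| > 0, so y = a^k with k ≥ 1. Take i = 0: xz = a^(p+1−k) b^p. Since k ≥ 1, p+1−k ≤ p, so the number of a's is no longer strictly greater than the number of b's, hence xz ∉ L.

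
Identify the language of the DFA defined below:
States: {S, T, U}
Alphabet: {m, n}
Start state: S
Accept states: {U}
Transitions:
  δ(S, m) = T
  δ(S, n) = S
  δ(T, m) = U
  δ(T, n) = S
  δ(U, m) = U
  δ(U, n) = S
Testing a few strings:
  'nnnm' → reject
  'm' → reject
  'nmmm' → accept
  'mnmm' → accept
State roles: S=last symbol not m; T=one trailing m; U=two trailing m's
All strings over {m,n} ending with mm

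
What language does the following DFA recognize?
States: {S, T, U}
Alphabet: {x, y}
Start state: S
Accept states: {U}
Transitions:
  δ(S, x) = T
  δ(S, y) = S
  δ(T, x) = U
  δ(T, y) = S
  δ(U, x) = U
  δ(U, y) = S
Testing a few strings:
  'yxy' → reject
  'xxxx' → accept
  'xxy' → reject
  'xyy' → reject
State roles: S=last symbol not x; T=one trailing x; U=two trailing x's
All strings over {x,y} ending with xx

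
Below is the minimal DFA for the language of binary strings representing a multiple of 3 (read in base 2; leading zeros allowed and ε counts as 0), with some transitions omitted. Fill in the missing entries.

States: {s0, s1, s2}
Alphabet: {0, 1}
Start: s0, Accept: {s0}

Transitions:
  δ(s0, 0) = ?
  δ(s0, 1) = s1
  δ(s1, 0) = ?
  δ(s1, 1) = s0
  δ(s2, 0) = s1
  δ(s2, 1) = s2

From the language and accept set, identify what each state tracks — s0: value ≡ 0 (mod 3); s1: value ≡ 1 (mod 3); s2: value ≡ 2 (mod 3).
Each missing δ(q, a) is the state matching the new tracked value after reading a.
δ(s0, 0) = s0; δ(s1, 0) = s2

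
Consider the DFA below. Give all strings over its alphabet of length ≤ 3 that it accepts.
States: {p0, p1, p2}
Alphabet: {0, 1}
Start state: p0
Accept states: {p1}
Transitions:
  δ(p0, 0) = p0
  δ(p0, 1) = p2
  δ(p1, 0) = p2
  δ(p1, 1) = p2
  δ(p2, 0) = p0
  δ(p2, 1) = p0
None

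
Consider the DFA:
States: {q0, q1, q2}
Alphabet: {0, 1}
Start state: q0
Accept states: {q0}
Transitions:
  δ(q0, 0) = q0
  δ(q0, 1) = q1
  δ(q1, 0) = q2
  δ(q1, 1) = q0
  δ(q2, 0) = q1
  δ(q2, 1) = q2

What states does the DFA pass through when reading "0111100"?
read '0': q0 → q0
  read '1': q0 → q1
  read '1': q1 → q0
  read '1': q0 → q1
  read '1': q1 → q0
  read '0': q0 → q0
  read '0': q0 → q0
q0 -> q0 -> q1 -> q0 -> q1 -> q0 -> q0 -> q0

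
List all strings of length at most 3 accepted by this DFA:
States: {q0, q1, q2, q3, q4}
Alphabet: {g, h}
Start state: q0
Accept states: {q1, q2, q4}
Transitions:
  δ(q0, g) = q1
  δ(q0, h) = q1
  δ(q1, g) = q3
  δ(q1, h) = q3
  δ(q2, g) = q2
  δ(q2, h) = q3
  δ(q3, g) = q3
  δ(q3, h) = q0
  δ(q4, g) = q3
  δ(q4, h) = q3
g, h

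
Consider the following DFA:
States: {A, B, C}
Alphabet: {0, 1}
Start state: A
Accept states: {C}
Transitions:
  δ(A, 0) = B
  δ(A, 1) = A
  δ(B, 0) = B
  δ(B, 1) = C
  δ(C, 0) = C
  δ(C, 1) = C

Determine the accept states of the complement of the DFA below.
Complement accept states = All states \ Original accept states
= {A, B, C} \ {C}
{A, B}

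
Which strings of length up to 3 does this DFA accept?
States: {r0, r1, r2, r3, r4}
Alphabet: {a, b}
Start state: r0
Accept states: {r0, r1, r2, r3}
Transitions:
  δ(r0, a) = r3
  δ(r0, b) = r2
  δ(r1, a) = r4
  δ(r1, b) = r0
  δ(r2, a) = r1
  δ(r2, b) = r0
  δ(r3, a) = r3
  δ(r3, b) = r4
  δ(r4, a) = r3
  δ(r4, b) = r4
ε, a, b, aa, ba, bb, aaa, aba, bab, bba, bbb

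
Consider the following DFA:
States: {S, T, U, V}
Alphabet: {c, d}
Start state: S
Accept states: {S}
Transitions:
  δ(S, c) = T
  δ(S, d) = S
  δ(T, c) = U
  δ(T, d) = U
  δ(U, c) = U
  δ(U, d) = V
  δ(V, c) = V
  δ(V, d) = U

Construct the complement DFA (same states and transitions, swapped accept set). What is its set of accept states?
Complement accept states = All states \ Original accept states
= {S, T, U, V} \ {S}
{T, U, V}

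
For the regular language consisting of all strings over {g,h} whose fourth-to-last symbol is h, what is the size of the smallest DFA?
By Myhill–Nerode, count the distinguishable equivalence classes: 2^4 = 16 classes — the DFA must remember the last 4 symbols read; every pair of distinct length-4 suffixes is distinguishable by some continuation.
16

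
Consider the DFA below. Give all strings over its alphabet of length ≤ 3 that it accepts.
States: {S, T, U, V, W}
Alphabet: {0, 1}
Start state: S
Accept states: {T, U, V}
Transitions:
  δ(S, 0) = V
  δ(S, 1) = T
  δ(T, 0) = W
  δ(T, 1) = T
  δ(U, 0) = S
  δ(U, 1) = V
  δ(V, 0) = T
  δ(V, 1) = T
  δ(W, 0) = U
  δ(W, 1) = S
0, 1, 00, 01, 11, 001, 011, 100, 111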